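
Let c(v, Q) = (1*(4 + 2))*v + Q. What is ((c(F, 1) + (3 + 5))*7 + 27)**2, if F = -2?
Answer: 36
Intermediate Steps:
c(v, Q) = Q + 6*v (c(v, Q) = (1*6)*v + Q = 6*v + Q = Q + 6*v)
((c(F, 1) + (3 + 5))*7 + 27)**2 = (((1 + 6*(-2)) + (3 + 5))*7 + 27)**2 = (((1 - 12) + 8)*7 + 27)**2 = ((-11 + 8)*7 + 27)**2 = (-3*7 + 27)**2 = (-21 + 27)**2 = 6**2 = 36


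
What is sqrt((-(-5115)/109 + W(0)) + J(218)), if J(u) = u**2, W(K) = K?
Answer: sqrt(565190179)/109 ≈ 218.11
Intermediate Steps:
sqrt((-(-5115)/109 + W(0)) + J(218)) = sqrt((-(-5115)/109 + 0) + 218**2) = sqrt((-(-5115)/109 + 0) + 47524) = sqrt((-55*(-93/109) + 0) + 47524) = sqrt((5115/109 + 0) + 47524) = sqrt(5115/109 + 47524) = sqrt(5185231/109) = sqrt(565190179)/109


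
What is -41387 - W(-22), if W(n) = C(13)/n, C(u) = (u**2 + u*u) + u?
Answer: -910163/22 ≈ -41371.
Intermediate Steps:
C(u) = u + 2*u**2 (C(u) = (u**2 + u**2) + u = 2*u**2 + u = u + 2*u**2)
W(n) = 351/n (W(n) = (13*(1 + 2*13))/n = (13*(1 + 26))/n = (13*27)/n = 351/n)
-41387 - W(-22) = -41387 - 351/(-22) = -41387 - 351*(-1)/22 = -41387 - 1*(-351/22) = -41387 + 351/22 = -910163/22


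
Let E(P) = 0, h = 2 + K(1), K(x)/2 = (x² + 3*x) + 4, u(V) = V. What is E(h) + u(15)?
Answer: 15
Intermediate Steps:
K(x) = 8 + 2*x² + 6*x (K(x) = 2*((x² + 3*x) + 4) = 2*(4 + x² + 3*x) = 8 + 2*x² + 6*x)
h = 18 (h = 2 + (8 + 2*1² + 6*1) = 2 + (8 + 2*1 + 6) = 2 + (8 + 2 + 6) = 2 + 16 = 18)
E(h) + u(15) = 0 + 15 = 15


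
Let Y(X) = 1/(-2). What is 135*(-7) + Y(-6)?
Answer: -1891/2 ≈ -945.50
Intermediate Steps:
Y(X) = -1/2
135*(-7) + Y(-6) = 135*(-7) - 1/2 = -945 - 1/2 = -1891/2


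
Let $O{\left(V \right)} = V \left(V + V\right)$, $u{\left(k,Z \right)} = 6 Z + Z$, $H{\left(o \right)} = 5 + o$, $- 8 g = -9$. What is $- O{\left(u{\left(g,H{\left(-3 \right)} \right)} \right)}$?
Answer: $-392$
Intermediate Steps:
$g = \frac{9}{8}$ ($g = \left(- \frac{1}{8}\right) \left(-9\right) = \frac{9}{8} \approx 1.125$)
$u{\left(k,Z \right)} = 7 Z$
$O{\left(V \right)} = 2 V^{2}$ ($O{\left(V \right)} = V 2 V = 2 V^{2}$)
$- O{\left(u{\left(g,H{\left(-3 \right)} \right)} \right)} = - 2 \left(7 \left(5 - 3\right)\right)^{2} = - 2 \left(7 \cdot 2\right)^{2} = - 2 \cdot 14^{2} = - 2 \cdot 196 = \left(-1\right) 392 = -392$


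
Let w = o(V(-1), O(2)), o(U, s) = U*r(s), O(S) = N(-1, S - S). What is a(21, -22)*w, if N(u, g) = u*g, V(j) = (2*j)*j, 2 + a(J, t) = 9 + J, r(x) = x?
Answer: 0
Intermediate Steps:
a(J, t) = 7 + J (a(J, t) = -2 + (9 + J) = 7 + J)
V(j) = 2*j²
N(u, g) = g*u
O(S) = 0 (O(S) = (S - S)*(-1) = 0*(-1) = 0)
o(U, s) = U*s
w = 0 (w = (2*(-1)²)*0 = (2*1)*0 = 2*0 = 0)
a(21, -22)*w = (7 + 21)*0 = 28*0 = 0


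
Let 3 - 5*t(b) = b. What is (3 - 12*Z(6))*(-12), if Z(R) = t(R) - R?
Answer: -4932/5 ≈ -986.40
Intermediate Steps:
t(b) = ⅗ - b/5
Z(R) = ⅗ - 6*R/5 (Z(R) = (⅗ - R/5) - R = ⅗ - 6*R/5)
(3 - 12*Z(6))*(-12) = (3 - 12*(⅗ - 6/5*6))*(-12) = (3 - 12*(⅗ - 36/5))*(-12) = (3 - 12*(-33/5))*(-12) = (3 + 396/5)*(-12) = (411/5)*(-12) = -4932/5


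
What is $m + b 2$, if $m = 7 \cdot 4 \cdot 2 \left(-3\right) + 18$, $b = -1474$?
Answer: $-3098$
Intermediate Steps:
$m = -150$ ($m = 7 \cdot 8 \left(-3\right) + 18 = 7 \left(-24\right) + 18 = -168 + 18 = -150$)
$m + b 2 = -150 - 2948 = -3098$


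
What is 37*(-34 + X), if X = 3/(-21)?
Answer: -8843/7 ≈ -1263.3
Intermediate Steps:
X = -⅐ (X = 3*(-1/21) = -⅐ ≈ -0.14286)
37*(-34 + X) = 37*(-34 - ⅐) = 37*(-239/7) = -8843/7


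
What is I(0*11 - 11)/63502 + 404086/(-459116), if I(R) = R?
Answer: -3208164931/3644348029 ≈ -0.88031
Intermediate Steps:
I(0*11 - 11)/63502 + 404086/(-459116) = (0*11 - 11)/63502 + 404086/(-459116) = (0 - 11)*(1/63502) + 404086*(-1/459116) = -11*1/63502 - 202043/229558 = -11/63502 - 202043/229558 = -3208164931/3644348029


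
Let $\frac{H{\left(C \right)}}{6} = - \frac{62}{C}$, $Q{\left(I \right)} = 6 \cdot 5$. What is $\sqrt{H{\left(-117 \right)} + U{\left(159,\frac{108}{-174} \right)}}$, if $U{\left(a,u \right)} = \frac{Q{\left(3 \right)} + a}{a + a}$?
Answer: $\frac{\sqrt{64494534}}{4134} \approx 1.9426$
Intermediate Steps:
$Q{\left(I \right)} = 30$
$U{\left(a,u \right)} = \frac{30 + a}{2 a}$ ($U{\left(a,u \right)} = \frac{30 + a}{a + a} = \frac{30 + a}{2 a}$)
$H{\left(C \right)} = - \frac{372}{C}$ ($H{\left(C \right)} = 6 \left(- \frac{62}{C}\right) = - \frac{372}{C}$)
$\sqrt{H{\left(-117 \right)} + U{\left(159,\frac{108}{-174} \right)}} = \sqrt{- \frac{372}{-117} + \frac{30 + 159}{2 \cdot 159}} = \sqrt{\left(-372\right) \left(- \frac{1}{117}\right) + \frac{1}{2} \cdot \frac{1}{159} \cdot 189} = \sqrt{\frac{124}{39} + \frac{63}{106}} = \sqrt{\frac{15601}{4134}} = \frac{\sqrt{64494534}}{4134}$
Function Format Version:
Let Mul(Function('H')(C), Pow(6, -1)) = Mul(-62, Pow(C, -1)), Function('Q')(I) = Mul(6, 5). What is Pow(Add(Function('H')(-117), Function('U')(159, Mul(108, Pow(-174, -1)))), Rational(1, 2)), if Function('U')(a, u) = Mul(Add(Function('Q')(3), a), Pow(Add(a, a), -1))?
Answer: Mul(Rational(1, 4134), Pow(64494534, Rational(1, 2))) ≈ 1.9426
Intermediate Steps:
Function('Q')(I) = 30
Function('U')(a, u) = Mul(Rational(1, 2), Pow(a, -1), Add(30, a)) (Function('U')(a, u) = Mul(Add(30, a), Pow(Add(a, a), -1)) = Mul(Add(30, a), Pow(Mul(2, a), -1)) = Mul(Add(30, a), Mul(Rational(1, 2), Pow(a, -1))) = Mul(Rational(1, 2), Pow(a, -1), Add(30, a)))
Function('H')(C) = Mul(-372, Pow(C, -1)) (Function('H')(C) = Mul(6, Mul(-62, Pow(C, -1))) = Mul(-372, Pow(C, -1)))
Pow(Add(Function('H')(-117), Function('U')(159, Mul(108, Pow(-174, -1)))), Rational(1, 2)) = Pow(Add(Mul(-372, Pow(-117, -1)), Mul(Rational(1, 2), Pow(159, -1), Add(30, 159))), Rational(1, 2)) = Pow(Add(Mul(-372, Rational(-1, 117)), Mul(Rational(1, 2), Rational(1, 159), 189)), Rational(1, 2)) = Pow(Add(Rational(124, 39), Rational(63, 106)), Rational(1, 2)) = Pow(Rational(15601, 4134), Rational(1, 2)) = Mul(Rational(1, 4134), Pow(64494534, Rational(1, 2)))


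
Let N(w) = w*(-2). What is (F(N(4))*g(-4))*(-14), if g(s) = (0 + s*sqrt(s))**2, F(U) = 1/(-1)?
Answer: -896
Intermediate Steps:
N(w) = -2*w
F(U) = -1
g(s) = s**3 (g(s) = (0 + s**(3/2))**2 = (s**(3/2))**2 = s**3)
(F(N(4))*g(-4))*(-14) = -1*(-4)**3*(-14) = -1*(-64)*(-14) = 64*(-14) = -896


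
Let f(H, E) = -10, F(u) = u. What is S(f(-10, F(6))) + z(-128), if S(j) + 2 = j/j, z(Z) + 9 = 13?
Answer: 3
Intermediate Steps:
z(Z) = 4 (z(Z) = -9 + 13 = 4)
S(j) = -1 (S(j) = -2 + j/j = -2 + 1 = -1)
S(f(-10, F(6))) + z(-128) = -1 + 4 = 3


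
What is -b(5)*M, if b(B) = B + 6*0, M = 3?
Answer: -15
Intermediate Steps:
b(B) = B (b(B) = B + 0 = B)
-b(5)*M = -5*3 = -1*15 = -15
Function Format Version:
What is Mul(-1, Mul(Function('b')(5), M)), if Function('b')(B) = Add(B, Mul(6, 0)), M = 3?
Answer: -15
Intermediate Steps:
Function('b')(B) = B (Function('b')(B) = Add(B, 0) = B)
Mul(-1, Mul(Function('b')(5), M)) = Mul(-1, Mul(5, 3)) = Mul(-1, 15) = -15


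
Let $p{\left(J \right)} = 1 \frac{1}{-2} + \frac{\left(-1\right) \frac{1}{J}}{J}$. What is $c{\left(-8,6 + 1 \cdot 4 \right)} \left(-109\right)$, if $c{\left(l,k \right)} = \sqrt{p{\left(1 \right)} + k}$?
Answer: $- \frac{109 \sqrt{34}}{2} \approx -317.79$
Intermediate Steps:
$p{\left(J \right)} = - \frac{1}{2} - \frac{1}{J^{2}}$ ($p{\left(J \right)} = 1 \left(- \frac{1}{2}\right) - \frac{1}{J^{2}} = - \frac{1}{2} - \frac{1}{J^{2}}$)
$c{\left(l,k \right)} = \sqrt{- \frac{3}{2} + k}$ ($c{\left(l,k \right)} = \sqrt{\left(- \frac{1}{2} - 1^{-2}\right) + k} = \sqrt{\left(- \frac{1}{2} - 1\right) + k} = \sqrt{- \frac{3}{2} + k}$)
$c{\left(-8,6 + 1 \cdot 4 \right)} \left(-109\right) = \frac{\sqrt{-6 + 4 \left(6 + 1 \cdot 4\right)}}{2} \left(-109\right) = \frac{\sqrt{-6 + 4 \left(6 + 4\right)}}{2} \left(-109\right) = \frac{\sqrt{-6 + 4 \cdot 10}}{2} \left(-109\right) = \frac{\sqrt{-6 + 40}}{2} \left(-109\right) = \frac{\sqrt{34}}{2} \left(-109\right) = - \frac{109 \sqrt{34}}{2}$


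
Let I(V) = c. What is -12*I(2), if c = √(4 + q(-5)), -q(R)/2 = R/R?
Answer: -12*√2 ≈ -16.971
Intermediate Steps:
q(R) = -2 (q(R) = -2*R/R = -2*1 = -2)
c = √2 (c = √(4 - 2) = √2 ≈ 1.4142)
I(V) = √2
-12*I(2) = -12*√2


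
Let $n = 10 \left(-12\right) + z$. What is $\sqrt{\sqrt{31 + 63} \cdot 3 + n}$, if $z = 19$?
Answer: $\sqrt{-101 + 3 \sqrt{94}} \approx 8.4802 i$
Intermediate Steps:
$n = -101$ ($n = 10 \left(-12\right) + 19 = -120 + 19 = -101$)
$\sqrt{\sqrt{31 + 63} \cdot 3 + n} = \sqrt{\sqrt{31 + 63} \cdot 3 - 101} = \sqrt{\sqrt{94} \cdot 3 - 101} = \sqrt{3 \sqrt{94} - 101} = \sqrt{-101 + 3 \sqrt{94}}$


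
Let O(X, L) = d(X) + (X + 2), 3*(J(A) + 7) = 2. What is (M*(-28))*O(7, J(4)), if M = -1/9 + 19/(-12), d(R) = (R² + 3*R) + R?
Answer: 36722/9 ≈ 4080.2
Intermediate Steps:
d(R) = R² + 4*R
M = -61/36 (M = -1*⅑ + 19*(-1/12) = -⅑ - 19/12 = -61/36 ≈ -1.6944)
J(A) = -19/3 (J(A) = -7 + (⅓)*2 = -7 + ⅔ = -19/3)
O(X, L) = 2 + X + X*(4 + X) (O(X, L) = X*(4 + X) + (X + 2) = X*(4 + X) + (2 + X) = 2 + X + X*(4 + X))
(M*(-28))*O(7, J(4)) = (-61/36*(-28))*(2 + 7 + 7*(4 + 7)) = 427*(2 + 7 + 7*11)/9 = 427*(2 + 7 + 77)/9 = (427/9)*86 = 36722/9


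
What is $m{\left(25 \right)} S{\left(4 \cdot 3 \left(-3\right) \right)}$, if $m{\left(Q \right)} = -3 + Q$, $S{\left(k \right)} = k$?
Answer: $-792$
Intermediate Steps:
$m{\left(25 \right)} S{\left(4 \cdot 3 \left(-3\right) \right)} = \left(-3 + 25\right) 4 \cdot 3 \left(-3\right) = 22 \cdot 12 \left(-3\right) = 22 \left(-36\right) = -792$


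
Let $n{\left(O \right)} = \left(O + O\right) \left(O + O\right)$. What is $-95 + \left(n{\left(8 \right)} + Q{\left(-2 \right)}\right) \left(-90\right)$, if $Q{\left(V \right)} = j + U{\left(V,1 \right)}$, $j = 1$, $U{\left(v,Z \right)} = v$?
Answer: $-23045$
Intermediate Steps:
$n{\left(O \right)} = 4 O^{2}$ ($n{\left(O \right)} = 2 O 2 O = 4 O^{2}$)
$Q{\left(V \right)} = 1 + V$
$-95 + \left(n{\left(8 \right)} + Q{\left(-2 \right)}\right) \left(-90\right) = -95 + \left(4 \cdot 8^{2} + \left(1 - 2\right)\right) \left(-90\right) = -95 + \left(4 \cdot 64 - 1\right) \left(-90\right) = -95 + \left(256 - 1\right) \left(-90\right) = -95 + 255 \left(-90\right) = -95 - 22950 = -23045$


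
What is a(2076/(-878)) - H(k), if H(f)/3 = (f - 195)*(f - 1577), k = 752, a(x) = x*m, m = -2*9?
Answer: 605213109/439 ≈ 1.3786e+6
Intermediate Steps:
m = -18
a(x) = -18*x (a(x) = x*(-18) = -18*x)
H(f) = 3*(-1577 + f)*(-195 + f) (H(f) = 3*((f - 195)*(f - 1577)) = 3*((-195 + f)*(-1577 + f)) = 3*((-1577 + f)*(-195 + f)) = 3*(-1577 + f)*(-195 + f))
a(2076/(-878)) - H(k) = -37368/(-878) - (922545 - 5316*752 + 3*752²) = -37368*(-1)/878 - (922545 - 3997632 + 3*565504) = -18*(-1038/439) - (922545 - 3997632 + 1696512) = 18684/439 - 1*(-1378575) = 18684/439 + 1378575 = 605213109/439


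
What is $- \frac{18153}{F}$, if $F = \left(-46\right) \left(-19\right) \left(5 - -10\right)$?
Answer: $- \frac{6051}{4370} \approx -1.3847$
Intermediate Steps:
$F = 13110$ ($F = 874 \left(5 + 10\right) = 874 \cdot 15 = 13110$)
$- \frac{18153}{F} = - \frac{18153}{13110} = \left(-18153\right) \frac{1}{13110} = - \frac{6051}{4370}$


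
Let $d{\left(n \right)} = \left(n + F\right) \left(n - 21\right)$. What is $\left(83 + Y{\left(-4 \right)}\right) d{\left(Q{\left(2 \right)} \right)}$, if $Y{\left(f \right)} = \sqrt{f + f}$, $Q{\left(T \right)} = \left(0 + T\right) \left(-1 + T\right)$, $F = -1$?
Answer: $-1577 - 38 i \sqrt{2} \approx -1577.0 - 53.74 i$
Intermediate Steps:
$Q{\left(T \right)} = T \left(-1 + T\right)$
$d{\left(n \right)} = \left(-1 + n\right) \left(-21 + n\right)$ ($d{\left(n \right)} = \left(n - 1\right) \left(n - 21\right) = \left(-1 + n\right) \left(-21 + n\right)$)
$Y{\left(f \right)} = \sqrt{2} \sqrt{f}$ ($Y{\left(f \right)} = \sqrt{2 f} = \sqrt{2} \sqrt{f}$)
$\left(83 + Y{\left(-4 \right)}\right) d{\left(Q{\left(2 \right)} \right)} = \left(83 + \sqrt{2} \sqrt{-4}\right) \left(21 + \left(2 \left(-1 + 2\right)\right)^{2} - 22 \cdot 2 \left(-1 + 2\right)\right) = \left(83 + \sqrt{2} \cdot 2 i\right) \left(21 + \left(2 \cdot 1\right)^{2} - 22 \cdot 2 \cdot 1\right) = \left(83 + 2 i \sqrt{2}\right) \left(21 + 2^{2} - 44\right) = \left(83 + 2 i \sqrt{2}\right) \left(21 + 4 - 44\right) = \left(83 + 2 i \sqrt{2}\right) \left(-19\right) = -1577 - 38 i \sqrt{2}$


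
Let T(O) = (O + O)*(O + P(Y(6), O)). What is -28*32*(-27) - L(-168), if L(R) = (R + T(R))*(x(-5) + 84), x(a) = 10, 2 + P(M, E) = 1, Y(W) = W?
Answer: -5297712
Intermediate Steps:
P(M, E) = -1 (P(M, E) = -2 + 1 = -1)
T(O) = 2*O*(-1 + O) (T(O) = (O + O)*(O - 1) = (2*O)*(-1 + O) = 2*O*(-1 + O))
L(R) = 94*R + 188*R*(-1 + R) (L(R) = (R + 2*R*(-1 + R))*(10 + 84) = (R + 2*R*(-1 + R))*94 = 94*R + 188*R*(-1 + R))
-28*32*(-27) - L(-168) = -28*32*(-27) - 94*(-168)*(-1 + 2*(-168)) = -896*(-27) - 94*(-168)*(-1 - 336) = 24192 - 94*(-168)*(-337) = 24192 - 1*5321904 = 24192 - 5321904 = -5297712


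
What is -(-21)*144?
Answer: 3024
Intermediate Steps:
-(-21)*144 = -21*(-144) = 3024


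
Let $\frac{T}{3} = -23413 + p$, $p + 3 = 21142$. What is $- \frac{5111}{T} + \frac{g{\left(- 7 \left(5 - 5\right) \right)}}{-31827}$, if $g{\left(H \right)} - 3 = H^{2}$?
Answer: $\frac{54215777}{72374598} \approx 0.7491$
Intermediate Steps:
$p = 21139$ ($p = -3 + 21142 = 21139$)
$T = -6822$ ($T = 3 \left(-23413 + 21139\right) = 3 \left(-2274\right) = -6822$)
$g{\left(H \right)} = 3 + H^{2}$
$- \frac{5111}{T} + \frac{g{\left(- 7 \left(5 - 5\right) \right)}}{-31827} = - \frac{5111}{-6822} + \frac{3 + \left(- 7 \left(5 - 5\right)\right)^{2}}{-31827} = \left(-5111\right) \left(- \frac{1}{6822}\right) + \left(3 + \left(\left(-7\right) 0\right)^{2}\right) \left(- \frac{1}{31827}\right) = \frac{5111}{6822} + \left(3 + 0^{2}\right) \left(- \frac{1}{31827}\right) = \frac{5111}{6822} + \left(3 + 0\right) \left(- \frac{1}{31827}\right) = \frac{5111}{6822} + 3 \left(- \frac{1}{31827}\right) = \frac{5111}{6822} - \frac{1}{10609} = \frac{54215777}{72374598}$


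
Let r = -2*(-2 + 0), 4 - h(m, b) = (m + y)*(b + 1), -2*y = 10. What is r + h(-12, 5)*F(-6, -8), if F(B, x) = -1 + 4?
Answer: 322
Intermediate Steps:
F(B, x) = 3
y = -5 (y = -1/2*10 = -5)
h(m, b) = 4 - (1 + b)*(-5 + m) (h(m, b) = 4 - (m - 5)*(b + 1) = 4 - (-5 + m)*(1 + b) = 4 - (1 + b)*(-5 + m))
r = 4 (r = -2*(-2) = 4)
r + h(-12, 5)*F(-6, -8) = 4 + (9 - 1*(-12) + 5*5 - 1*5*(-12))*3 = 4 + (9 + 12 + 25 + 60)*3 = 4 + 106*3 = 4 + 318 = 322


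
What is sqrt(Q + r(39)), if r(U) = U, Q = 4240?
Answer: sqrt(4279) ≈ 65.414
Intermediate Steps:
sqrt(Q + r(39)) = sqrt(4240 + 39) = sqrt(4279)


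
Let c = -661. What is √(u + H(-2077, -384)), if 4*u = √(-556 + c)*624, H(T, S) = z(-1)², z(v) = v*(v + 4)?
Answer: √(9 + 156*I*√1217) ≈ 52.207 + 52.121*I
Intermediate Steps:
z(v) = v*(4 + v)
H(T, S) = 9 (H(T, S) = (-(4 - 1))² = (-1*3)² = (-3)² = 9)
u = 156*I*√1217 (u = (√(-556 - 661)*624)/4 = (√(-1217)*624)/4 = ((I*√1217)*624)/4 = (624*I*√1217)/4 = 156*I*√1217 ≈ 5442.1*I)
√(u + H(-2077, -384)) = √(156*I*√1217 + 9) = √(9 + 156*I*√1217)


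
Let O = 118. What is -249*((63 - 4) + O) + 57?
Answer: -44016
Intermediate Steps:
-249*((63 - 4) + O) + 57 = -249*((63 - 4) + 118) + 57 = -249*(59 + 118) + 57 = -249*177 + 57 = -44073 + 57 = -44016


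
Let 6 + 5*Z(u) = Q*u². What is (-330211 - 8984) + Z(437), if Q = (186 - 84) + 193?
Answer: 54639874/5 ≈ 1.0928e+7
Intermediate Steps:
Q = 295 (Q = 102 + 193 = 295)
Z(u) = -6/5 + 59*u² (Z(u) = -6/5 + (295*u²)/5 = -6/5 + 59*u²)
(-330211 - 8984) + Z(437) = (-330211 - 8984) + (-6/5 + 59*437²) = -339195 + (-6/5 + 59*190969) = -339195 + (-6/5 + 11267171) = -339195 + 56335849/5 = 54639874/5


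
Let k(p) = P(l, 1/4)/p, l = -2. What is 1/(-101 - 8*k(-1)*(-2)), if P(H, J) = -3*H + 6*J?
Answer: -1/221 ≈ -0.0045249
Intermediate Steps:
k(p) = 15/(2*p) (k(p) = (-3*(-2) + 6/4)/p = (6 + 6*(¼))/p = (6 + 3/2)/p = 15/(2*p))
1/(-101 - 8*k(-1)*(-2)) = 1/(-101 - 60/(-1)*(-2)) = 1/(-101 - 60*(-1)*(-2)) = 1/(-101 - 8*(-15/2)*(-2)) = 1/(-101 + 60*(-2)) = 1/(-101 - 120) = 1/(-221) = -1/221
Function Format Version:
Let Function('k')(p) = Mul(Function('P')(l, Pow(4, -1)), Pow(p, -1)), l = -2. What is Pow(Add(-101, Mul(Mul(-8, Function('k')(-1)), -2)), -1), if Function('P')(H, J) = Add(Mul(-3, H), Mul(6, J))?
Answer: Rational(-1, 221) ≈ -0.0045249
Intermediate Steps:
Function('k')(p) = Mul(Rational(15, 2), Pow(p, -1)) (Function('k')(p) = Mul(Add(Mul(-3, -2), Mul(6, Pow(4, -1))), Pow(p, -1)) = Mul(Add(6, Mul(6, Rational(1, 4))), Pow(p, -1)) = Mul(Add(6, Rational(3, 2)), Pow(p, -1)) = Mul(Rational(15, 2), Pow(p, -1)))
Pow(Add(-101, Mul(Mul(-8, Function('k')(-1)), -2)), -1) = Pow(Add(-101, Mul(Mul(-8, Mul(Rational(15, 2), Pow(-1, -1))), -2)), -1) = Pow(Add(-101, Mul(Mul(-8, Mul(Rational(15, 2), -1)), -2)), -1) = Pow(Add(-101, Mul(Mul(-8, Rational(-15, 2)), -2)), -1) = Pow(Add(-101, Mul(60, -2)), -1) = Pow(Add(-101, -120), -1) = Pow(-221, -1) = Rational(-1, 221)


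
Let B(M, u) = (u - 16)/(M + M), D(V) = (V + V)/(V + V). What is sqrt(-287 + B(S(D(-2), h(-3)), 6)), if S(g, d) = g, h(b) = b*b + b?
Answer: 2*I*sqrt(73) ≈ 17.088*I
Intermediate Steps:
h(b) = b + b**2 (h(b) = b**2 + b = b + b**2)
D(V) = 1 (D(V) = (2*V)/((2*V)) = (2*V)*(1/(2*V)) = 1)
B(M, u) = (-16 + u)/(2*M) (B(M, u) = (-16 + u)/((2*M)) = (-16 + u)*(1/(2*M)) = (-16 + u)/(2*M))
sqrt(-287 + B(S(D(-2), h(-3)), 6)) = sqrt(-287 + (1/2)*(-16 + 6)/1) = sqrt(-287 + (1/2)*1*(-10)) = sqrt(-287 - 5) = sqrt(-292) = 2*I*sqrt(73)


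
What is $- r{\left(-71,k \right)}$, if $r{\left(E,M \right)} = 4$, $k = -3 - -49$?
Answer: $-4$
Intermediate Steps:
$k = 46$ ($k = -3 + 49 = 46$)
$- r{\left(-71,k \right)} = \left(-1\right) 4 = -4$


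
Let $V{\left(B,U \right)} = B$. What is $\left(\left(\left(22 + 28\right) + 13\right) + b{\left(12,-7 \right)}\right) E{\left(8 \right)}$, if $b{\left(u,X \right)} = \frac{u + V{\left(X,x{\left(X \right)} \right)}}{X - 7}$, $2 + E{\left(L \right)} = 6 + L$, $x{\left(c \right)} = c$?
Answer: $\frac{5262}{7} \approx 751.71$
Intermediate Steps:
$E{\left(L \right)} = 4 + L$ ($E{\left(L \right)} = -2 + \left(6 + L\right) = 4 + L$)
$b{\left(u,X \right)} = \frac{X + u}{-7 + X}$ ($b{\left(u,X \right)} = \frac{u + X}{X - 7} = \frac{X + u}{-7 + X}$)
$\left(\left(\left(22 + 28\right) + 13\right) + b{\left(12,-7 \right)}\right) E{\left(8 \right)} = \left(\left(\left(22 + 28\right) + 13\right) + \frac{-7 + 12}{-7 - 7}\right) \left(4 + 8\right) = \left(\left(50 + 13\right) + \frac{1}{-14} \cdot 5\right) 12 = \left(63 - \frac{5}{14}\right) 12 = \frac{877}{14} \cdot 12 = \frac{5262}{7}$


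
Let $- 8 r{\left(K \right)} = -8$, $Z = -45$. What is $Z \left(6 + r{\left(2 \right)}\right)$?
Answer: $-315$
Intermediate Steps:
$r{\left(K \right)} = 1$ ($r{\left(K \right)} = \left(- \frac{1}{8}\right) \left(-8\right) = 1$)
$Z \left(6 + r{\left(2 \right)}\right) = - 45 \left(6 + 1\right) = \left(-45\right) 7 = -315$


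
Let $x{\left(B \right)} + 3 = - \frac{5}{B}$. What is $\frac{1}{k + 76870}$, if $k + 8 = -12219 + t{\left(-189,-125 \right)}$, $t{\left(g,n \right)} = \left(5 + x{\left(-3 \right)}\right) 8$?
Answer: $\frac{3}{194017} \approx 1.5463 \cdot 10^{-5}$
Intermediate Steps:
$x{\left(B \right)} = -3 - \frac{5}{B}$
$t{\left(g,n \right)} = \frac{88}{3}$ ($t{\left(g,n \right)} = \left(5 - \left(3 + \frac{5}{-3}\right)\right) 8 = \left(5 - \frac{4}{3}\right) 8 = \frac{11}{3} \cdot 8 = \frac{88}{3}$)
$k = - \frac{36593}{3}$ ($k = -8 + \left(-12219 + \frac{88}{3}\right) = -8 - \frac{36569}{3} = - \frac{36593}{3} \approx -12198.0$)
$\frac{1}{k + 76870} = \frac{1}{- \frac{36593}{3} + 76870} = \frac{1}{\frac{194017}{3}} = \frac{3}{194017}$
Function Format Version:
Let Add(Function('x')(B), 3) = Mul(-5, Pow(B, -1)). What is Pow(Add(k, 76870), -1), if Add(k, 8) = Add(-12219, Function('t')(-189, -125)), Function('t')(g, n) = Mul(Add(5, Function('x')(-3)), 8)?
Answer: Rational(3, 194017) ≈ 1.5463e-5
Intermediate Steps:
Function('x')(B) = Add(-3, Mul(-5, Pow(B, -1)))
Function('t')(g, n) = Rational(88, 3) (Function('t')(g, n) = Mul(Add(5, Add(-3, Mul(-5, Pow(-3, -1)))), 8) = Mul(Add(5, Add(-3, Mul(-5, Rational(-1, 3)))), 8) = Mul(Add(5, Add(-3, Rational(5, 3))), 8) = Mul(Add(5, Rational(-4, 3)), 8) = Mul(Rational(11, 3), 8) = Rational(88, 3))
k = Rational(-36593, 3) (k = Add(-8, Add(-12219, Rational(88, 3))) = Add(-8, Rational(-36569, 3)) = Rational(-36593, 3) ≈ -12198.)
Pow(Add(k, 76870), -1) = Pow(Add(Rational(-36593, 3), 76870), -1) = Pow(Rational(194017, 3), -1) = Rational(3, 194017)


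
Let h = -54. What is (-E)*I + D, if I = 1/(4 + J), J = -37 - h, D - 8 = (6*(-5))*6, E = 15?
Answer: -1209/7 ≈ -172.71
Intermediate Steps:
D = -172 (D = 8 + (6*(-5))*6 = 8 - 30*6 = 8 - 180 = -172)
J = 17 (J = -37 - 1*(-54) = -37 + 54 = 17)
I = 1/21 (I = 1/(4 + 17) = 1/21 ≈ 0.047619)
(-E)*I + D = -1*15*(1/21) - 172 = -15*1/21 - 172 = -5/7 - 172 = -1209/7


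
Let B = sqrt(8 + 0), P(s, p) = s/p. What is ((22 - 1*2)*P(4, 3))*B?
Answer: 160*sqrt(2)/3 ≈ 75.425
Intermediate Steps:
B = 2*sqrt(2) (B = sqrt(8) = 2*sqrt(2) ≈ 2.8284)
((22 - 1*2)*P(4, 3))*B = ((22 - 1*2)*(4/3))*(2*sqrt(2)) = ((22 - 2)*(4*(1/3)))*(2*sqrt(2)) = (20*(4/3))*(2*sqrt(2)) = 80*(2*sqrt(2))/3 = 160*sqrt(2)/3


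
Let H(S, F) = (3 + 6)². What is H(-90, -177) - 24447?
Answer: -24366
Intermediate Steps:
H(S, F) = 81 (H(S, F) = 9² = 81)
H(-90, -177) - 24447 = 81 - 24447 = -24366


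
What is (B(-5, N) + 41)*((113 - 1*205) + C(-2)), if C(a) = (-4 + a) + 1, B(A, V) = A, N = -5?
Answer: -3492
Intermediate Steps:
C(a) = -3 + a
(B(-5, N) + 41)*((113 - 1*205) + C(-2)) = (-5 + 41)*((113 - 1*205) + (-3 - 2)) = 36*((113 - 205) - 5) = 36*(-92 - 5) = 36*(-97) = -3492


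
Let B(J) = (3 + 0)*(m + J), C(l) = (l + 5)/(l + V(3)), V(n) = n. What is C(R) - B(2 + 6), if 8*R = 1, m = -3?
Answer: -334/25 ≈ -13.360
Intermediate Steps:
R = 1/8 (R = (1/8)*1 = 1/8 ≈ 0.12500)
C(l) = (5 + l)/(3 + l) (C(l) = (l + 5)/(l + 3) = (5 + l)/(3 + l))
B(J) = -9 + 3*J (B(J) = (3 + 0)*(-3 + J) = 3*(-3 + J) = -9 + 3*J)
C(R) - B(2 + 6) = (5 + 1/8)/(3 + 1/8) - (-9 + 3*(2 + 6)) = (41/8)/(25/8) - (-9 + 3*8) = (8/25)*(41/8) - (-9 + 24) = 41/25 - 1*15 = 41/25 - 15 = -334/25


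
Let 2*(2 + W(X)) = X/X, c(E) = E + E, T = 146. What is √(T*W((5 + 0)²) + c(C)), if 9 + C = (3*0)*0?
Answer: I*√237 ≈ 15.395*I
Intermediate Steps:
C = -9 (C = -9 + (3*0)*0 = -9 + 0*0 = -9 + 0 = -9)
c(E) = 2*E
W(X) = -3/2 (W(X) = -2 + (X/X)/2 = -2 + (½)*1 = -2 + ½ = -3/2)
√(T*W((5 + 0)²) + c(C)) = √(146*(-3/2) + 2*(-9)) = √(-219 - 18) = √(-237) = I*√237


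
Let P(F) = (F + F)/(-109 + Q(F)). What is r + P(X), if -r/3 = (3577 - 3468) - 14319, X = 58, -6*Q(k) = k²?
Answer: 85643322/2009 ≈ 42630.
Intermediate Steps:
Q(k) = -k²/6
r = 42630 (r = -3*((3577 - 3468) - 14319) = -3*(109 - 14319) = -3*(-14210) = 42630)
P(F) = 2*F/(-109 - F²/6) (P(F) = (F + F)/(-109 - F²/6) = (2*F)/(-109 - F²/6) = 2*F/(-109 - F²/6))
r + P(X) = 42630 - 12*58/(654 + 58²) = 42630 - 12*58/(654 + 3364) = 42630 - 12*58/4018 = 42630 - 12*58*1/4018 = 42630 - 348/2009 = 85643322/2009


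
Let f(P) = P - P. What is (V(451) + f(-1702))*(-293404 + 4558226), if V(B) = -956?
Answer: -4077169832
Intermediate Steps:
f(P) = 0
(V(451) + f(-1702))*(-293404 + 4558226) = (-956 + 0)*(-293404 + 4558226) = -956*4264822 = -4077169832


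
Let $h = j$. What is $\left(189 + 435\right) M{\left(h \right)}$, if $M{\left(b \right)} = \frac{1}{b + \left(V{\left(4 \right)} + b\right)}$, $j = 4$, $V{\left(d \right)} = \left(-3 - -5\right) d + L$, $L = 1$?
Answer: $\frac{624}{17} \approx 36.706$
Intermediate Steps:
$V{\left(d \right)} = 1 + 2 d$ ($V{\left(d \right)} = \left(-3 - -5\right) d + 1 = \left(-3 + 5\right) d + 1 = 2 d + 1 = 1 + 2 d$)
$h = 4$
$M{\left(b \right)} = \frac{1}{9 + 2 b}$ ($M{\left(b \right)} = \frac{1}{b + \left(\left(1 + 2 \cdot 4\right) + b\right)} = \frac{1}{b + \left(\left(1 + 8\right) + b\right)} = \frac{1}{b + \left(9 + b\right)} = \frac{1}{9 + 2 b}$)
$\left(189 + 435\right) M{\left(h \right)} = \frac{189 + 435}{9 + 2 \cdot 4} = \frac{624}{9 + 8} = \frac{624}{17}$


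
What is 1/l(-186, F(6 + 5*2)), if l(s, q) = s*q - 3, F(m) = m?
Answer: -1/2979 ≈ -0.00033568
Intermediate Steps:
l(s, q) = -3 + q*s (l(s, q) = q*s - 3 = -3 + q*s)
1/l(-186, F(6 + 5*2)) = 1/(-3 + (6 + 5*2)*(-186)) = 1/(-3 + (6 + 10)*(-186)) = 1/(-3 + 16*(-186)) = 1/(-3 - 2976) = 1/(-2979) = -1/2979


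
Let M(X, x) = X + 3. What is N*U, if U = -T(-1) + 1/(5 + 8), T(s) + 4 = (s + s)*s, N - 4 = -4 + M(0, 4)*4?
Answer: 324/13 ≈ 24.923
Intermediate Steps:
M(X, x) = 3 + X
N = 12 (N = 4 + (-4 + (3 + 0)*4) = 4 + (-4 + 3*4) = 4 + (-4 + 12) = 4 + 8 = 12)
T(s) = -4 + 2*s² (T(s) = -4 + (s + s)*s = -4 + (2*s)*s = -4 + 2*s²)
U = 27/13 (U = -(-4 + 2*(-1)²) + 1/(5 + 8) = -(-4 + 2*1) + 1/13 = -(-4 + 2) + 1/13 = -1*(-2) + 1/13 = 2 + 1/13 = 27/13 ≈ 2.0769)
N*U = 12*(27/13) = 324/13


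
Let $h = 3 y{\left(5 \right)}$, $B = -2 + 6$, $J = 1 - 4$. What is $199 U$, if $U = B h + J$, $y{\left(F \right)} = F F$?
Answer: $59103$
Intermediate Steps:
$J = -3$ ($J = 1 - 4 = -3$)
$y{\left(F \right)} = F^{2}$
$B = 4$
$h = 75$ ($h = 3 \cdot 5^{2} = 3 \cdot 25 = 75$)
$U = 297$ ($U = 4 \cdot 75 - 3 = 300 - 3 = 297$)
$199 U = 199 \cdot 297 = 59103$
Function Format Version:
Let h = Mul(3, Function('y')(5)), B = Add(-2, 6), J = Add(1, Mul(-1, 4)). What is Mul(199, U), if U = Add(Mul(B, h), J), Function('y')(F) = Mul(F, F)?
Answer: 59103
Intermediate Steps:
J = -3 (J = Add(1, -4) = -3)
Function('y')(F) = Pow(F, 2)
B = 4
h = 75 (h = Mul(3, Pow(5, 2)) = Mul(3, 25) = 75)
U = 297 (U = Add(Mul(4, 75), -3) = Add(300, -3) = 297)
Mul(199, U) = Mul(199, 297) = 59103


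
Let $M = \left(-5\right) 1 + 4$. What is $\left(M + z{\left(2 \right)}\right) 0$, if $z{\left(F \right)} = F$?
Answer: $0$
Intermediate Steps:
$M = -1$ ($M = -5 + 4 = -1$)
$\left(M + z{\left(2 \right)}\right) 0 = \left(-1 + 2\right) 0 = 1 \cdot 0 = 0$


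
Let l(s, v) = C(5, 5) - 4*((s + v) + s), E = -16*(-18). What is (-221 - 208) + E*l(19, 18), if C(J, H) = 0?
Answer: -64941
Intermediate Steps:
E = 288
l(s, v) = -8*s - 4*v (l(s, v) = 0 - 4*((s + v) + s) = 0 - 4*(v + 2*s) = 0 + (-8*s - 4*v) = -8*s - 4*v)
(-221 - 208) + E*l(19, 18) = (-221 - 208) + 288*(-8*19 - 4*18) = -429 + 288*(-152 - 72) = -429 + 288*(-224) = -429 - 64512 = -64941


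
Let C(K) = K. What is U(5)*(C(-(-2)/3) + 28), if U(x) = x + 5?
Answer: 860/3 ≈ 286.67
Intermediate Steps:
U(x) = 5 + x
U(5)*(C(-(-2)/3) + 28) = (5 + 5)*(-(-2)/3 + 28) = 10*(-(-2)/3 + 28) = 10*(-1*(-2/3) + 28) = 10*(2/3 + 28) = 10*(86/3) = 860/3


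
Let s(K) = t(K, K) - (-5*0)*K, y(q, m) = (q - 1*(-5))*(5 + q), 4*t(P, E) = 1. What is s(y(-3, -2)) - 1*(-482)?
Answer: 1929/4 ≈ 482.25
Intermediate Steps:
t(P, E) = 1/4 (t(P, E) = (1/4)*1 = 1/4)
y(q, m) = (5 + q)**2 (y(q, m) = (q + 5)*(5 + q) = (5 + q)*(5 + q) = (5 + q)**2)
s(K) = 1/4 (s(K) = 1/4 - (-5*0)*K = 1/4 - 0*K = 1/4 - 1*0 = 1/4 + 0 = 1/4)
s(y(-3, -2)) - 1*(-482) = 1/4 - 1*(-482) = 1/4 + 482 = 1929/4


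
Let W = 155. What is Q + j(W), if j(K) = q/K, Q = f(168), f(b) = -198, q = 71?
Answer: -30619/155 ≈ -197.54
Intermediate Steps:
Q = -198
j(K) = 71/K
Q + j(W) = -198 + 71/155 = -30619/155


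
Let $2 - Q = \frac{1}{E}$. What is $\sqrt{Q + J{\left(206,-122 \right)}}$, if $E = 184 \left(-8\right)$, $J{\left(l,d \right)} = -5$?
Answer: $\frac{i \sqrt{101545}}{184} \approx 1.7319 i$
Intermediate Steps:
$E = -1472$
$Q = \frac{2945}{1472}$ ($Q = 2 - \frac{1}{-1472} = 2 - - \frac{1}{1472} = 2 + \frac{1}{1472} = \frac{2945}{1472} \approx 2.0007$)
$\sqrt{Q + J{\left(206,-122 \right)}} = \sqrt{\frac{2945}{1472} - 5} = \sqrt{- \frac{4415}{1472}} = \frac{i \sqrt{101545}}{184}$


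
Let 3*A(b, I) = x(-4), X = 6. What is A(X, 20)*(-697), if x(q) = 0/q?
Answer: 0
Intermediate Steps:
x(q) = 0
A(b, I) = 0 (A(b, I) = (⅓)*0 = 0)
A(X, 20)*(-697) = 0*(-697) = 0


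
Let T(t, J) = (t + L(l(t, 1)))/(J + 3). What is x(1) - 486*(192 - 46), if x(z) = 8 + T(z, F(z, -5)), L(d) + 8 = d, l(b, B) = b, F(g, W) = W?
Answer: -70945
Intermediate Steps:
L(d) = -8 + d
T(t, J) = (-8 + 2*t)/(3 + J) (T(t, J) = (t + (-8 + t))/(J + 3) = (-8 + 2*t)/(3 + J))
x(z) = 12 - z (x(z) = 8 + 2*(-4 + z)/(3 - 5) = 8 + 2*(-4 + z)/(-2) = 8 + 2*(-½)*(-4 + z) = 8 + (4 - z) = 12 - z)
x(1) - 486*(192 - 46) = (12 - 1*1) - 486*(192 - 46) = (12 - 1) - 486*146 = 11 - 70956 = -70945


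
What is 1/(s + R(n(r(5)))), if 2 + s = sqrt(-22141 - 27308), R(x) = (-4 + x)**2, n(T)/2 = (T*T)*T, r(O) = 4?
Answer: 15374/236409325 - I*sqrt(49449)/236409325 ≈ 6.5031e-5 - 9.4062e-7*I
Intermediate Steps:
n(T) = 2*T**3 (n(T) = 2*((T*T)*T) = 2*(T**2*T) = 2*T**3)
s = -2 + I*sqrt(49449) (s = -2 + sqrt(-22141 - 27308) = -2 + sqrt(-49449) = -2 + I*sqrt(49449) ≈ -2.0 + 222.37*I)
1/(s + R(n(r(5)))) = 1/((-2 + I*sqrt(49449)) + (-4 + 2*4**3)**2) = 1/((-2 + I*sqrt(49449)) + (-4 + 2*64)**2) = 1/((-2 + I*sqrt(49449)) + (-4 + 128)**2) = 1/((-2 + I*sqrt(49449)) + 124**2) = 1/((-2 + I*sqrt(49449)) + 15376) = 1/(15374 + I*sqrt(49449))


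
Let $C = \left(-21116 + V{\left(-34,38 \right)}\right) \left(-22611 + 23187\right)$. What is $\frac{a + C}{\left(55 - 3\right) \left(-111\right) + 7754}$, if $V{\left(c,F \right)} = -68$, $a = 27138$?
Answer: $- \frac{6087423}{991} \approx -6142.7$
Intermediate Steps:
$C = -12201984$ ($C = \left(-21116 - 68\right) \left(-22611 + 23187\right) = \left(-21184\right) 576 = -12201984$)
$\frac{a + C}{\left(55 - 3\right) \left(-111\right) + 7754} = \frac{27138 - 12201984}{\left(55 - 3\right) \left(-111\right) + 7754} = - \frac{12174846}{52 \left(-111\right) + 7754} = - \frac{12174846}{-5772 + 7754} = - \frac{12174846}{1982} = \left(-12174846\right) \frac{1}{1982} = - \frac{6087423}{991}$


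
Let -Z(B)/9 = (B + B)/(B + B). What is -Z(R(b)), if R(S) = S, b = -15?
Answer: 9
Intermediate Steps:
Z(B) = -9 (Z(B) = -9*(B + B)/(B + B) = -9*2*B/(2*B) = -9*2*B*1/(2*B) = -9*1 = -9)
-Z(R(b)) = -1*(-9) = 9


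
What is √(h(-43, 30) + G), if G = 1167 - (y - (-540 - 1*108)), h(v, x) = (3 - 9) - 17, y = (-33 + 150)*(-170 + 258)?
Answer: 70*I*√2 ≈ 98.995*I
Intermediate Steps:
y = 10296 (y = 117*88 = 10296)
h(v, x) = -23 (h(v, x) = -6 - 17 = -23)
G = -9777 (G = 1167 - (10296 - (-540 - 1*108)) = 1167 - (10296 - (-540 - 108)) = 1167 - (10296 - 1*(-648)) = 1167 - (10296 + 648) = 1167 - 1*10944 = 1167 - 10944 = -9777)
√(h(-43, 30) + G) = √(-23 - 9777) = √(-9800) = 70*I*√2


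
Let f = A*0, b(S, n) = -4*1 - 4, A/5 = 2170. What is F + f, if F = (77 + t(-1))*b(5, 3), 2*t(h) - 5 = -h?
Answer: -640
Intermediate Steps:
A = 10850 (A = 5*2170 = 10850)
t(h) = 5/2 - h/2 (t(h) = 5/2 + (-h)/2 = 5/2 - h/2)
b(S, n) = -8 (b(S, n) = -4 - 4 = -8)
f = 0 (f = 10850*0 = 0)
F = -640 (F = (77 + (5/2 - ½*(-1)))*(-8) = (77 + (5/2 + ½))*(-8) = (77 + 3)*(-8) = 80*(-8) = -640)
F + f = -640 + 0 = -640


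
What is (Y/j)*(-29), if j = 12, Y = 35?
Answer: -1015/12 ≈ -84.583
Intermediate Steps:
(Y/j)*(-29) = (35/12)*(-29) = -1015/12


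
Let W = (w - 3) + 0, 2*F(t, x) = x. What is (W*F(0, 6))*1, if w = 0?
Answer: -9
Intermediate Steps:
F(t, x) = x/2
W = -3 (W = (0 - 3) + 0 = -3 + 0 = -3)
(W*F(0, 6))*1 = -3*6/2*1 = -3*3*1 = -9*1 = -9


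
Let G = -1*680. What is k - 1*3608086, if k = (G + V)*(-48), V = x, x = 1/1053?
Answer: -1254981562/351 ≈ -3.5754e+6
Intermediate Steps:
x = 1/1053 ≈ 0.00094967
V = 1/1053 ≈ 0.00094967
G = -680
k = 11456624/351 (k = (-680 + 1/1053)*(-48) = -716039/1053*(-48) = 11456624/351 ≈ 32640.)
k - 1*3608086 = 11456624/351 - 1*3608086 = 11456624/351 - 3608086 = -1254981562/351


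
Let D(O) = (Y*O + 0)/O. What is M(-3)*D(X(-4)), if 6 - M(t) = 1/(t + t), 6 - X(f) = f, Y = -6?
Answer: -37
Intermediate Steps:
X(f) = 6 - f
M(t) = 6 - 1/(2*t) (M(t) = 6 - 1/(t + t) = 6 - 1/(2*t))
D(O) = -6 (D(O) = (-6*O + 0)/O = (-6*O)/O = -6)
M(-3)*D(X(-4)) = (6 - ½/(-3))*(-6) = (6 - ½*(-⅓))*(-6) = (6 + ⅙)*(-6) = (37/6)*(-6) = -37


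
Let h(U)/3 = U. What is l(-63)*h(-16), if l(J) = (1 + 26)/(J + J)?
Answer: 72/7 ≈ 10.286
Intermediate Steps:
l(J) = 27/(2*J) (l(J) = 27/((2*J)) = 27*(1/(2*J)) = 27/(2*J))
h(U) = 3*U
l(-63)*h(-16) = ((27/2)/(-63))*(3*(-16)) = ((27/2)*(-1/63))*(-48) = -3/14*(-48) = 72/7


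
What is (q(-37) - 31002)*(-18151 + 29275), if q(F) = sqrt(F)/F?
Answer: -344866248 - 11124*I*sqrt(37)/37 ≈ -3.4487e+8 - 1828.8*I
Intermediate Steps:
q(F) = 1/sqrt(F)
(q(-37) - 31002)*(-18151 + 29275) = (1/sqrt(-37) - 31002)*(-18151 + 29275) = (-I*sqrt(37)/37 - 31002)*11124 = (-31002 - I*sqrt(37)/37)*11124 = -344866248 - 11124*I*sqrt(37)/37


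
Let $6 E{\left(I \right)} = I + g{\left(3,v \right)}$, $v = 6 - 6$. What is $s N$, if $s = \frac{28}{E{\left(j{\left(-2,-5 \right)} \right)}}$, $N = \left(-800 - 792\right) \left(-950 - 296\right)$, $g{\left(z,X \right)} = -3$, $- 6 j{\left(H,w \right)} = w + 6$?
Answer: $- \frac{1999501056}{19} \approx -1.0524 \cdot 10^{8}$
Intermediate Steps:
$v = 0$ ($v = 6 - 6 = 0$)
$j{\left(H,w \right)} = -1 - \frac{w}{6}$ ($j{\left(H,w \right)} = - \frac{w + 6}{6} = - \frac{6 + w}{6} = -1 - \frac{w}{6}$)
$N = 1983632$ ($N = \left(-1592\right) \left(-1246\right) = 1983632$)
$E{\left(I \right)} = - \frac{1}{2} + \frac{I}{6}$ ($E{\left(I \right)} = \frac{I - 3}{6} = \frac{-3 + I}{6} = - \frac{1}{2} + \frac{I}{6}$)
$s = - \frac{1008}{19}$ ($s = \frac{28}{- \frac{1}{2} + \frac{-1 - - \frac{5}{6}}{6}} = \frac{28}{- \frac{1}{2} + \frac{-1 + \frac{5}{6}}{6}} = \frac{28}{- \frac{1}{2} + \frac{1}{6} \left(- \frac{1}{6}\right)} = \frac{28}{- \frac{1}{2} - \frac{1}{36}} = \frac{28}{- \frac{19}{36}} = 28 \left(- \frac{36}{19}\right) = - \frac{1008}{19} \approx -53.053$)
$s N = \left(- \frac{1008}{19}\right) 1983632 = - \frac{1999501056}{19}$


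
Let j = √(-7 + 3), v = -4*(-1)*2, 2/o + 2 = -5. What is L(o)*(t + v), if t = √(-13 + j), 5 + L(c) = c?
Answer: -296/7 - 37*√(-13 + 2*I)/7 ≈ -43.747 - 19.114*I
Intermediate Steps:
o = -2/7 (o = 2/(-2 - 5) = 2/(-7) = 2*(-⅐) = -2/7 ≈ -0.28571)
L(c) = -5 + c
v = 8 (v = 4*2 = 8)
j = 2*I (j = √(-4) = 2*I ≈ 2.0*I)
t = √(-13 + 2*I) ≈ 0.27654 + 3.6161*I
L(o)*(t + v) = (-5 - 2/7)*(√(-13 + 2*I) + 8) = -37*(8 + √(-13 + 2*I))/7 = -296/7 - 37*√(-13 + 2*I)/7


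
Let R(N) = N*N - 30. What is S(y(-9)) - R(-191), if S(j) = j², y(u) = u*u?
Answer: -29890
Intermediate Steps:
y(u) = u²
R(N) = -30 + N² (R(N) = N² - 30 = -30 + N²)
S(y(-9)) - R(-191) = ((-9)²)² - (-30 + (-191)²) = 81² - (-30 + 36481) = 6561 - 1*36451 = 6561 - 36451 = -29890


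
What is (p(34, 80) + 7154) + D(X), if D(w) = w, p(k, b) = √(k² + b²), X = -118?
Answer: 7036 + 2*√1889 ≈ 7122.9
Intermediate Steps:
p(k, b) = √(b² + k²)
(p(34, 80) + 7154) + D(X) = (√(80² + 34²) + 7154) - 118 = (√(6400 + 1156) + 7154) - 118 = (√7556 + 7154) - 118 = (2*√1889 + 7154) - 118 = (7154 + 2*√1889) - 118 = 7036 + 2*√1889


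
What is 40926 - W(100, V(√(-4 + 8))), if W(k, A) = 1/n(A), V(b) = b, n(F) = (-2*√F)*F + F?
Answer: 572965/14 + √2/7 ≈ 40926.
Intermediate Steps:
n(F) = F - 2*F^(3/2) (n(F) = -2*F^(3/2) + F = F - 2*F^(3/2))
W(k, A) = 1/(A - 2*A^(3/2))
40926 - W(100, V(√(-4 + 8))) = 40926 - 1/(√(-4 + 8) - 2*(-4 + 8)^(¾)) = 40926 - 1/(√4 - 2*2*√2) = 40926 - 1/(2 - 4*√2)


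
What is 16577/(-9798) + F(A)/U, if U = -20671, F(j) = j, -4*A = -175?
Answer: -98026237/57866988 ≈ -1.6940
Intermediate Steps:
A = 175/4 (A = -¼*(-175) = 175/4 ≈ 43.750)
16577/(-9798) + F(A)/U = 16577/(-9798) + (175/4)/(-20671) = 16577*(-1/9798) + (175/4)*(-1/20671) = -16577/9798 - 25/11812 = -98026237/57866988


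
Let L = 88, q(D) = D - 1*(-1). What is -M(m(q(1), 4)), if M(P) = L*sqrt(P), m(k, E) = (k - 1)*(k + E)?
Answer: -88*sqrt(6) ≈ -215.56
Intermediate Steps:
q(D) = 1 + D (q(D) = D + 1 = 1 + D)
m(k, E) = (-1 + k)*(E + k)
M(P) = 88*sqrt(P)
-M(m(q(1), 4)) = -88*sqrt((1 + 1)**2 - 1*4 - (1 + 1) + 4*(1 + 1)) = -88*sqrt(2**2 - 4 - 1*2 + 4*2) = -88*sqrt(4 - 4 - 2 + 8) = -88*sqrt(6)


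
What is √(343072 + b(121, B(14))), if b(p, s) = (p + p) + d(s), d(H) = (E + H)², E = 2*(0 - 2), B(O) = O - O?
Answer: √343330 ≈ 585.94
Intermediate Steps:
B(O) = 0
E = -4 (E = 2*(-2) = -4)
d(H) = (-4 + H)²
b(p, s) = (-4 + s)² + 2*p (b(p, s) = (p + p) + (-4 + s)² = 2*p + (-4 + s)² = (-4 + s)² + 2*p)
√(343072 + b(121, B(14))) = √(343072 + ((-4 + 0)² + 2*121)) = √(343072 + ((-4)² + 242)) = √(343072 + (16 + 242)) = √(343072 + 258) = √343330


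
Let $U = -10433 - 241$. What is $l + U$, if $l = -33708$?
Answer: $-44382$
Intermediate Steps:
$U = -10674$
$l + U = -33708 - 10674 = -44382$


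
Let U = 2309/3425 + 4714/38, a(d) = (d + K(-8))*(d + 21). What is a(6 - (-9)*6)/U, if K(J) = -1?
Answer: 34554825/901844 ≈ 38.316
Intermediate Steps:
a(d) = (-1 + d)*(21 + d) (a(d) = (d - 1)*(d + 21) = (-1 + d)*(21 + d))
U = 8116596/65075 (U = 2309*(1/3425) + 4714*(1/38) = 2309/3425 + 2357/19 = 8116596/65075 ≈ 124.73)
a(6 - (-9)*6)/U = (-21 + (6 - (-9)*6)² + 20*(6 - (-9)*6))/(8116596/65075) = (-21 + (6 - 1*(-54))² + 20*(6 - 1*(-54)))*(65075/8116596) = (-21 + (6 + 54)² + 20*(6 + 54))*(65075/8116596) = (-21 + 60² + 20*60)*(65075/8116596) = (-21 + 3600 + 1200)*(65075/8116596) = 4779*(65075/8116596) = 34554825/901844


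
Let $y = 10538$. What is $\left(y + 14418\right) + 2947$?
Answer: $27903$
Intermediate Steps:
$\left(y + 14418\right) + 2947 = \left(10538 + 14418\right) + 2947 = 24956 + 2947 = 27903$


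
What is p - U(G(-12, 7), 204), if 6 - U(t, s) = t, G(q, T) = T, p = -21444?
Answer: -21443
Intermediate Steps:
U(t, s) = 6 - t
p - U(G(-12, 7), 204) = -21444 - (6 - 1*7) = -21444 - (6 - 7) = -21444 - 1*(-1) = -21444 + 1 = -21443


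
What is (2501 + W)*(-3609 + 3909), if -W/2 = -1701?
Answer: 1770900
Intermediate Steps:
W = 3402 (W = -2*(-1701) = 3402)
(2501 + W)*(-3609 + 3909) = (2501 + 3402)*(-3609 + 3909) = 5903*300 = 1770900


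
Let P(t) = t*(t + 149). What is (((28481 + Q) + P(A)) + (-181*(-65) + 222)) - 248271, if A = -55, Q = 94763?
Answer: -118210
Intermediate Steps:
P(t) = t*(149 + t)
(((28481 + Q) + P(A)) + (-181*(-65) + 222)) - 248271 = (((28481 + 94763) - 55*(149 - 55)) + (-181*(-65) + 222)) - 248271 = ((123244 - 55*94) + (11765 + 222)) - 248271 = ((123244 - 5170) + 11987) - 248271 = (118074 + 11987) - 248271 = 130061 - 248271 = -118210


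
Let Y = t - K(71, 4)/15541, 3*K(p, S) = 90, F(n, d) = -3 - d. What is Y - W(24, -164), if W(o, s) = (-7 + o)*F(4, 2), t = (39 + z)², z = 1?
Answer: 26186555/15541 ≈ 1685.0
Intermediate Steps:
K(p, S) = 30 (K(p, S) = (⅓)*90 = 30)
t = 1600 (t = (39 + 1)² = 40² = 1600)
W(o, s) = 35 - 5*o (W(o, s) = (-7 + o)*(-3 - 1*2) = (-7 + o)*(-3 - 2) = (-7 + o)*(-5) = 35 - 5*o)
Y = 24865570/15541 (Y = 1600 - 30/15541 = 24865570/15541 ≈ 1600.0)
Y - W(24, -164) = 24865570/15541 - (35 - 5*24) = 24865570/15541 - (35 - 120) = 24865570/15541 - 1*(-85) = 24865570/15541 + 85 = 26186555/15541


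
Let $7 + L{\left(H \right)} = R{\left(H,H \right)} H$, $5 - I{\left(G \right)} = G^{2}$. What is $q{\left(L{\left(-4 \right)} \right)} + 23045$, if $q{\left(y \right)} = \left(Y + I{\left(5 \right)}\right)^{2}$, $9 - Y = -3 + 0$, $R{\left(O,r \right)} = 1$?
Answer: $23109$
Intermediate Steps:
$I{\left(G \right)} = 5 - G^{2}$
$Y = 12$ ($Y = 9 - \left(-3 + 0\right) = 9 - -3 = 9 + 3 = 12$)
$L{\left(H \right)} = -7 + H$ ($L{\left(H \right)} = -7 + 1 H = -7 + H$)
$q{\left(y \right)} = 64$ ($q{\left(y \right)} = \left(12 + \left(5 - 5^{2}\right)\right)^{2} = \left(12 + \left(5 - 25\right)\right)^{2} = \left(12 - 20\right)^{2} = \left(-8\right)^{2} = 64$)
$q{\left(L{\left(-4 \right)} \right)} + 23045 = 64 + 23045 = 23109$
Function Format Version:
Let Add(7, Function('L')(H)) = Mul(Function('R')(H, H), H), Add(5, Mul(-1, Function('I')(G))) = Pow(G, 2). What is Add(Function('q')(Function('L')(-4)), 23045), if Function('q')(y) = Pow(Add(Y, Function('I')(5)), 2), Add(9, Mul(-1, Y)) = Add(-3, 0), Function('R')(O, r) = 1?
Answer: 23109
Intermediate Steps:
Function('I')(G) = Add(5, Mul(-1, Pow(G, 2)))
Y = 12 (Y = Add(9, Mul(-1, Add(-3, 0))) = Add(9, Mul(-1, -3)) = Add(9, 3) = 12)
Function('L')(H) = Add(-7, H) (Function('L')(H) = Add(-7, Mul(1, H)) = Add(-7, H))
Function('q')(y) = 64 (Function('q')(y) = Pow(Add(12, Add(5, Mul(-1, Pow(5, 2)))), 2) = Pow(Add(12, Add(5, Mul(-1, 25))), 2) = Pow(Add(12, Add(5, -25)), 2) = Pow(Add(12, -20), 2) = Pow(-8, 2) = 64)
Add(Function('q')(Function('L')(-4)), 23045) = Add(64, 23045) = 23109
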